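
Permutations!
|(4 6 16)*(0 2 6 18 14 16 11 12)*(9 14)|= 5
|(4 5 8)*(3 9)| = 6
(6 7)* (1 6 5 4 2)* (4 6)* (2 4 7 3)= (1 7 5 6 3 2)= [0, 7, 1, 2, 4, 6, 3, 5]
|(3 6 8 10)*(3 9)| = 5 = |(3 6 8 10 9)|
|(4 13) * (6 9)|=2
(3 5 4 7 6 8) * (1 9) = (1 9)(3 5 4 7 6 8) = [0, 9, 2, 5, 7, 4, 8, 6, 3, 1]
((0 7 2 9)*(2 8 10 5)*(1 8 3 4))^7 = (0 5 1 7 2 8 3 9 10 4)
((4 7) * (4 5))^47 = ((4 7 5))^47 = (4 5 7)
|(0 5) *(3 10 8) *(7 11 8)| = |(0 5)(3 10 7 11 8)| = 10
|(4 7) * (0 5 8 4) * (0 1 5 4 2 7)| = 10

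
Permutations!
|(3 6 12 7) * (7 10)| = |(3 6 12 10 7)| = 5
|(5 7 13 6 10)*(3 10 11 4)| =|(3 10 5 7 13 6 11 4)| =8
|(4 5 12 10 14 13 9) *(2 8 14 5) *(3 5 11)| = |(2 8 14 13 9 4)(3 5 12 10 11)| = 30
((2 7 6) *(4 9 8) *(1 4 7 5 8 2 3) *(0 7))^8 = ((0 7 6 3 1 4 9 2 5 8))^8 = (0 5 9 1 6)(2 4 3 7 8)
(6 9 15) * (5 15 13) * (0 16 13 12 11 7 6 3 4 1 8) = (0 16 13 5 15 3 4 1 8)(6 9 12 11 7) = [16, 8, 2, 4, 1, 15, 9, 6, 0, 12, 10, 7, 11, 5, 14, 3, 13]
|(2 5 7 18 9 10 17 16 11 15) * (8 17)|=|(2 5 7 18 9 10 8 17 16 11 15)|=11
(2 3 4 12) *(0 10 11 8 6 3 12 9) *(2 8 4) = (0 10 11 4 9)(2 12 8 6 3) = [10, 1, 12, 2, 9, 5, 3, 7, 6, 0, 11, 4, 8]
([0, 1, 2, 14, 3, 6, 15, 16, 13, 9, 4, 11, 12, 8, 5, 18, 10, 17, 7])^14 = (3 15 10 5 7)(4 6 16 14 18)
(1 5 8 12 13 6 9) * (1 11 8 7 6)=(1 5 7 6 9 11 8 12 13)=[0, 5, 2, 3, 4, 7, 9, 6, 12, 11, 10, 8, 13, 1]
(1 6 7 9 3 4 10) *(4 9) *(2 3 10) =(1 6 7 4 2 3 9 10) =[0, 6, 3, 9, 2, 5, 7, 4, 8, 10, 1]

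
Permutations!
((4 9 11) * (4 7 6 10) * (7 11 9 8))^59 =(11)(4 10 6 7 8)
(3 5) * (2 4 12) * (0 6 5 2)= (0 6 5 3 2 4 12)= [6, 1, 4, 2, 12, 3, 5, 7, 8, 9, 10, 11, 0]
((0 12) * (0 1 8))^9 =((0 12 1 8))^9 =(0 12 1 8)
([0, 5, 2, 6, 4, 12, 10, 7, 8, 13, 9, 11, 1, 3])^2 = [0, 12, 2, 10, 4, 1, 9, 7, 8, 3, 13, 11, 5, 6]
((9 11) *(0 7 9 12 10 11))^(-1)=(0 9 7)(10 12 11)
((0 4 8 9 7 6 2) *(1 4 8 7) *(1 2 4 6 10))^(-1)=(0 2 9 8)(1 10 7 4 6)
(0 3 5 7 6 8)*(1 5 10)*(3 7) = (0 7 6 8)(1 5 3 10) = [7, 5, 2, 10, 4, 3, 8, 6, 0, 9, 1]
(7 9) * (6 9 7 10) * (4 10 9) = (4 10 6) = [0, 1, 2, 3, 10, 5, 4, 7, 8, 9, 6]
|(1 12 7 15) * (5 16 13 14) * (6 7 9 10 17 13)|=12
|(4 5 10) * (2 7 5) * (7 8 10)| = 4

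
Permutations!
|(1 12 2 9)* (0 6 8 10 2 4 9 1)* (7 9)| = |(0 6 8 10 2 1 12 4 7 9)| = 10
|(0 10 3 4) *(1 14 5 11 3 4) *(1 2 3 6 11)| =6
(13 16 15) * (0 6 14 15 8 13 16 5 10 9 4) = (0 6 14 15 16 8 13 5 10 9 4) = [6, 1, 2, 3, 0, 10, 14, 7, 13, 4, 9, 11, 12, 5, 15, 16, 8]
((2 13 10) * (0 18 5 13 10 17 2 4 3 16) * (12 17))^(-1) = ((0 18 5 13 12 17 2 10 4 3 16))^(-1) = (0 16 3 4 10 2 17 12 13 5 18)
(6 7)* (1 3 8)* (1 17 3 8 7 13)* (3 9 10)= (1 8 17 9 10 3 7 6 13)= [0, 8, 2, 7, 4, 5, 13, 6, 17, 10, 3, 11, 12, 1, 14, 15, 16, 9]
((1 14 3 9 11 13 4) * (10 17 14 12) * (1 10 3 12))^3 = (3 13 17)(4 14 9)(10 12 11)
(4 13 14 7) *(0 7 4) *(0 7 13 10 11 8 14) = (0 13)(4 10 11 8 14) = [13, 1, 2, 3, 10, 5, 6, 7, 14, 9, 11, 8, 12, 0, 4]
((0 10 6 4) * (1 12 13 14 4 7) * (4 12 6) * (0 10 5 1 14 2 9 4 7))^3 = ((0 5 1 6)(2 9 4 10 7 14 12 13))^3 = (0 6 1 5)(2 10 12 9 7 13 4 14)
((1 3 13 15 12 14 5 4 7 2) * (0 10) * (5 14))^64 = ((0 10)(1 3 13 15 12 5 4 7 2))^64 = (1 3 13 15 12 5 4 7 2)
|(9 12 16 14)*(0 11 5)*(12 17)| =|(0 11 5)(9 17 12 16 14)| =15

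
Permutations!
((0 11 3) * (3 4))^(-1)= (0 3 4 11)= ((0 11 4 3))^(-1)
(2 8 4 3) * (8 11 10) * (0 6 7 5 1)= [6, 0, 11, 2, 3, 1, 7, 5, 4, 9, 8, 10]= (0 6 7 5 1)(2 11 10 8 4 3)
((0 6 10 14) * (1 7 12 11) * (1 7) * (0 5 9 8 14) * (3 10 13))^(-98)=((0 6 13 3 10)(5 9 8 14)(7 12 11))^(-98)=(0 13 10 6 3)(5 8)(7 12 11)(9 14)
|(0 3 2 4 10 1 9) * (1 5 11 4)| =20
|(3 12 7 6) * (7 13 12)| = |(3 7 6)(12 13)| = 6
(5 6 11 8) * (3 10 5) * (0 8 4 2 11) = (0 8 3 10 5 6)(2 11 4) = [8, 1, 11, 10, 2, 6, 0, 7, 3, 9, 5, 4]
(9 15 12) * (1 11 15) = [0, 11, 2, 3, 4, 5, 6, 7, 8, 1, 10, 15, 9, 13, 14, 12] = (1 11 15 12 9)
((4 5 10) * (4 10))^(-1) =((10)(4 5))^(-1) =(10)(4 5)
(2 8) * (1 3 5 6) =(1 3 5 6)(2 8) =[0, 3, 8, 5, 4, 6, 1, 7, 2]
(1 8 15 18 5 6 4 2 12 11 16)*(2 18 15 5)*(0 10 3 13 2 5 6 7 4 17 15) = [10, 8, 12, 13, 18, 7, 17, 4, 6, 9, 3, 16, 11, 2, 14, 0, 1, 15, 5] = (0 10 3 13 2 12 11 16 1 8 6 17 15)(4 18 5 7)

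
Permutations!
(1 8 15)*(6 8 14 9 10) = [0, 14, 2, 3, 4, 5, 8, 7, 15, 10, 6, 11, 12, 13, 9, 1] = (1 14 9 10 6 8 15)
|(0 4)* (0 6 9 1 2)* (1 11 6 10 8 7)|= |(0 4 10 8 7 1 2)(6 9 11)|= 21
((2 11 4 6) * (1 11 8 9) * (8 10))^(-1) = (1 9 8 10 2 6 4 11)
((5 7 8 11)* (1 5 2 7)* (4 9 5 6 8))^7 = ((1 6 8 11 2 7 4 9 5))^7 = (1 9 7 11 6 5 4 2 8)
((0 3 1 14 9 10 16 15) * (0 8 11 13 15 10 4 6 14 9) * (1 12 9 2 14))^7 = (0 2 6 9 3 14 1 4 12)(8 15 13 11)(10 16)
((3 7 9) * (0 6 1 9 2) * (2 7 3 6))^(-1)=((0 2)(1 9 6))^(-1)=(0 2)(1 6 9)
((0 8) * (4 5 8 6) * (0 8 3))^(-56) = ((8)(0 6 4 5 3))^(-56) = (8)(0 3 5 4 6)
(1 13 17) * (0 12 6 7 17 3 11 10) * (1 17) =(17)(0 12 6 7 1 13 3 11 10) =[12, 13, 2, 11, 4, 5, 7, 1, 8, 9, 0, 10, 6, 3, 14, 15, 16, 17]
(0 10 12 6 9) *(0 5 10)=(5 10 12 6 9)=[0, 1, 2, 3, 4, 10, 9, 7, 8, 5, 12, 11, 6]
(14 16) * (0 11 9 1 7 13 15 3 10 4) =[11, 7, 2, 10, 0, 5, 6, 13, 8, 1, 4, 9, 12, 15, 16, 3, 14] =(0 11 9 1 7 13 15 3 10 4)(14 16)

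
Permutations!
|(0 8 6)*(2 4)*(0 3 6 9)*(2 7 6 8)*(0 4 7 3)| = 4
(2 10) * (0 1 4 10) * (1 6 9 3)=(0 6 9 3 1 4 10 2)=[6, 4, 0, 1, 10, 5, 9, 7, 8, 3, 2]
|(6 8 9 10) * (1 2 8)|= |(1 2 8 9 10 6)|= 6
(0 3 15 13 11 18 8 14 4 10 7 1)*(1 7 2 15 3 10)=(0 10 2 15 13 11 18 8 14 4 1)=[10, 0, 15, 3, 1, 5, 6, 7, 14, 9, 2, 18, 12, 11, 4, 13, 16, 17, 8]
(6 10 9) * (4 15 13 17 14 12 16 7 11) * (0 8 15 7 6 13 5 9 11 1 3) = (0 8 15 5 9 13 17 14 12 16 6 10 11 4 7 1 3) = [8, 3, 2, 0, 7, 9, 10, 1, 15, 13, 11, 4, 16, 17, 12, 5, 6, 14]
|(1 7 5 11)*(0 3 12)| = 12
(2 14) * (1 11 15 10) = (1 11 15 10)(2 14) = [0, 11, 14, 3, 4, 5, 6, 7, 8, 9, 1, 15, 12, 13, 2, 10]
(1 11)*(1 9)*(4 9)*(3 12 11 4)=(1 4 9)(3 12 11)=[0, 4, 2, 12, 9, 5, 6, 7, 8, 1, 10, 3, 11]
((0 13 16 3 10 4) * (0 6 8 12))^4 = ((0 13 16 3 10 4 6 8 12))^4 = (0 10 12 3 8 16 6 13 4)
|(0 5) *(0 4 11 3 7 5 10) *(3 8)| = 6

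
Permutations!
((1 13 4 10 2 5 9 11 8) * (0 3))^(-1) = (0 3)(1 8 11 9 5 2 10 4 13) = ((0 3)(1 13 4 10 2 5 9 11 8))^(-1)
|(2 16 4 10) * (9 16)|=|(2 9 16 4 10)|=5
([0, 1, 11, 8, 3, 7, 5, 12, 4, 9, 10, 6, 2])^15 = [0, 1, 5, 3, 4, 2, 12, 11, 8, 9, 10, 7, 6]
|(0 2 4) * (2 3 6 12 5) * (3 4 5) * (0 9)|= |(0 4 9)(2 5)(3 6 12)|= 6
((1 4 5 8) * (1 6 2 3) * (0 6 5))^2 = (8)(0 2 1)(3 4 6)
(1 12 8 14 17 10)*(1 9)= (1 12 8 14 17 10 9)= [0, 12, 2, 3, 4, 5, 6, 7, 14, 1, 9, 11, 8, 13, 17, 15, 16, 10]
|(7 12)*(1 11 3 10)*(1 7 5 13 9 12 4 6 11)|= |(3 10 7 4 6 11)(5 13 9 12)|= 12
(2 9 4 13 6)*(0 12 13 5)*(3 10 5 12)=[3, 1, 9, 10, 12, 0, 2, 7, 8, 4, 5, 11, 13, 6]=(0 3 10 5)(2 9 4 12 13 6)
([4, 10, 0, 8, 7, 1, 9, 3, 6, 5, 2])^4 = (0 8 1 4 6 10 7 9 2 3 5)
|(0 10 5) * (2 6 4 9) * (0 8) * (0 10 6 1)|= 6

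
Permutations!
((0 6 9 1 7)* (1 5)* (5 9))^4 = (9)(0 7 1 5 6)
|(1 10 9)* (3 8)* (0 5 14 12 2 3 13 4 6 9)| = 13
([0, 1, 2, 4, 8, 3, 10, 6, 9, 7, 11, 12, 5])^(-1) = [0, 1, 2, 5, 3, 12, 7, 9, 4, 8, 6, 10, 11]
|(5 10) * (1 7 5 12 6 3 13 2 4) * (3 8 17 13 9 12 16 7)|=|(1 3 9 12 6 8 17 13 2 4)(5 10 16 7)|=20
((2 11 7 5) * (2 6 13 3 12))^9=((2 11 7 5 6 13 3 12))^9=(2 11 7 5 6 13 3 12)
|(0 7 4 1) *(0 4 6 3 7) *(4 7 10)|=|(1 7 6 3 10 4)|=6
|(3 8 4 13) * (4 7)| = 5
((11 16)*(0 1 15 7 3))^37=(0 15 3 1 7)(11 16)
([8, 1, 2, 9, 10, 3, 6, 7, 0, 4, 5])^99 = [8, 1, 2, 5, 9, 10, 6, 7, 0, 3, 4]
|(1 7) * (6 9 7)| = 4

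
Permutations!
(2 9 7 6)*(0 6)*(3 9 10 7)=(0 6 2 10 7)(3 9)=[6, 1, 10, 9, 4, 5, 2, 0, 8, 3, 7]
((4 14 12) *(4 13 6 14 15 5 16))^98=((4 15 5 16)(6 14 12 13))^98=(4 5)(6 12)(13 14)(15 16)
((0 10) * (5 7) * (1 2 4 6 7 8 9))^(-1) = ((0 10)(1 2 4 6 7 5 8 9))^(-1) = (0 10)(1 9 8 5 7 6 4 2)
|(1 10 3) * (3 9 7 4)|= |(1 10 9 7 4 3)|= 6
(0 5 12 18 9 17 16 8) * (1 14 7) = (0 5 12 18 9 17 16 8)(1 14 7) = [5, 14, 2, 3, 4, 12, 6, 1, 0, 17, 10, 11, 18, 13, 7, 15, 8, 16, 9]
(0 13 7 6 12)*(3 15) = (0 13 7 6 12)(3 15) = [13, 1, 2, 15, 4, 5, 12, 6, 8, 9, 10, 11, 0, 7, 14, 3]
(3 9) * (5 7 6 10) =(3 9)(5 7 6 10) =[0, 1, 2, 9, 4, 7, 10, 6, 8, 3, 5]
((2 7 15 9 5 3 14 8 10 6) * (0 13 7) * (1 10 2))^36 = ((0 13 7 15 9 5 3 14 8 2)(1 10 6))^36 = (0 3 7 8 9)(2 5 13 14 15)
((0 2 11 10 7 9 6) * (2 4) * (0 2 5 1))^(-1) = (0 1 5 4)(2 6 9 7 10 11)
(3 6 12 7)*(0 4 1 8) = (0 4 1 8)(3 6 12 7) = [4, 8, 2, 6, 1, 5, 12, 3, 0, 9, 10, 11, 7]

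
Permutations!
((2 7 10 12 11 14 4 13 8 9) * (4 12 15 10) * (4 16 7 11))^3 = (2 12 8 11 4 9 14 13)(7 16)(10 15) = ((2 11 14 12 4 13 8 9)(7 16)(10 15))^3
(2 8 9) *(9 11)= (2 8 11 9)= [0, 1, 8, 3, 4, 5, 6, 7, 11, 2, 10, 9]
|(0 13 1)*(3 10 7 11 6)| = |(0 13 1)(3 10 7 11 6)| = 15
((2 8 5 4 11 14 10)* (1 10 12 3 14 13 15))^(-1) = ((1 10 2 8 5 4 11 13 15)(3 14 12))^(-1) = (1 15 13 11 4 5 8 2 10)(3 12 14)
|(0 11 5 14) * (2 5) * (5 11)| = 6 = |(0 5 14)(2 11)|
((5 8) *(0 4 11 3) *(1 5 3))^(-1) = (0 3 8 5 1 11 4)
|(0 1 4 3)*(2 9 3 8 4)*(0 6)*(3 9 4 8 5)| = 7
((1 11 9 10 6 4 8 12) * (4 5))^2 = ((1 11 9 10 6 5 4 8 12))^2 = (1 9 6 4 12 11 10 5 8)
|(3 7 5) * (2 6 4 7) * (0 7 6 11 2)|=4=|(0 7 5 3)(2 11)(4 6)|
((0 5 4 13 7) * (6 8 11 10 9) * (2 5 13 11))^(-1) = (0 7 13)(2 8 6 9 10 11 4 5)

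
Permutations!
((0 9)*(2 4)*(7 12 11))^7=((0 9)(2 4)(7 12 11))^7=(0 9)(2 4)(7 12 11)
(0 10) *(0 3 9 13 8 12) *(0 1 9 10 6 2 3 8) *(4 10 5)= [6, 9, 3, 5, 10, 4, 2, 7, 12, 13, 8, 11, 1, 0]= (0 6 2 3 5 4 10 8 12 1 9 13)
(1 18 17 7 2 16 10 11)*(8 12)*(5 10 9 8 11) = (1 18 17 7 2 16 9 8 12 11)(5 10) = [0, 18, 16, 3, 4, 10, 6, 2, 12, 8, 5, 1, 11, 13, 14, 15, 9, 7, 17]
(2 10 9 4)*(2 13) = (2 10 9 4 13) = [0, 1, 10, 3, 13, 5, 6, 7, 8, 4, 9, 11, 12, 2]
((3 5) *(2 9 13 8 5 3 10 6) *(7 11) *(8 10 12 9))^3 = (2 12 10 8 9 6 5 13)(7 11)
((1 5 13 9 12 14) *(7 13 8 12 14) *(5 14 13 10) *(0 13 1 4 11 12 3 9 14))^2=((0 13 14 4 11 12 7 10 5 8 3 9 1))^2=(0 14 11 7 5 3 1 13 4 12 10 8 9)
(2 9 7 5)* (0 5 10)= (0 5 2 9 7 10)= [5, 1, 9, 3, 4, 2, 6, 10, 8, 7, 0]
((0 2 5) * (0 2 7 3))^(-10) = (0 3 7)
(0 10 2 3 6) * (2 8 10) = [2, 1, 3, 6, 4, 5, 0, 7, 10, 9, 8] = (0 2 3 6)(8 10)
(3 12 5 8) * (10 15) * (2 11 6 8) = (2 11 6 8 3 12 5)(10 15) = [0, 1, 11, 12, 4, 2, 8, 7, 3, 9, 15, 6, 5, 13, 14, 10]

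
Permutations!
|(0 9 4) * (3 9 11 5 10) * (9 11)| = 12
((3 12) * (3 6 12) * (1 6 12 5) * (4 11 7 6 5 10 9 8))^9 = ((12)(1 5)(4 11 7 6 10 9 8))^9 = (12)(1 5)(4 7 10 8 11 6 9)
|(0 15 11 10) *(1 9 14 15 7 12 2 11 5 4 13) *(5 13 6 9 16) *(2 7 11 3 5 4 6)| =|(0 11 10)(1 16 4 2 3 5 6 9 14 15 13)(7 12)| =66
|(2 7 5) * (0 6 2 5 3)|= 5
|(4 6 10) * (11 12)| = |(4 6 10)(11 12)| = 6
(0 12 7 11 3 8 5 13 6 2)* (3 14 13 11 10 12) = (0 3 8 5 11 14 13 6 2)(7 10 12) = [3, 1, 0, 8, 4, 11, 2, 10, 5, 9, 12, 14, 7, 6, 13]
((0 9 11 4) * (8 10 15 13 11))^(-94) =(0 8 15 11)(4 9 10 13)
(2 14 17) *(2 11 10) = (2 14 17 11 10) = [0, 1, 14, 3, 4, 5, 6, 7, 8, 9, 2, 10, 12, 13, 17, 15, 16, 11]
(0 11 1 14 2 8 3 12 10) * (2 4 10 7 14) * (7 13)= (0 11 1 2 8 3 12 13 7 14 4 10)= [11, 2, 8, 12, 10, 5, 6, 14, 3, 9, 0, 1, 13, 7, 4]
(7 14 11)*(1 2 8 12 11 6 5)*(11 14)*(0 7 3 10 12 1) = (0 7 11 3 10 12 14 6 5)(1 2 8) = [7, 2, 8, 10, 4, 0, 5, 11, 1, 9, 12, 3, 14, 13, 6]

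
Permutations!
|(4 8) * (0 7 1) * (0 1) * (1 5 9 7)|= 10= |(0 1 5 9 7)(4 8)|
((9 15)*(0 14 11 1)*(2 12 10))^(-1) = ((0 14 11 1)(2 12 10)(9 15))^(-1) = (0 1 11 14)(2 10 12)(9 15)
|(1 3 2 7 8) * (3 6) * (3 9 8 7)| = |(1 6 9 8)(2 3)| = 4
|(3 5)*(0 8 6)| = |(0 8 6)(3 5)| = 6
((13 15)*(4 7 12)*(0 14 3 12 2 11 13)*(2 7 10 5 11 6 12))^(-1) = ((0 14 3 2 6 12 4 10 5 11 13 15))^(-1) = (0 15 13 11 5 10 4 12 6 2 3 14)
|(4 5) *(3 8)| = 2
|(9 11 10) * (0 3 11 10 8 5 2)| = 6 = |(0 3 11 8 5 2)(9 10)|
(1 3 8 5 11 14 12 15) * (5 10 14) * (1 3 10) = [0, 10, 2, 8, 4, 11, 6, 7, 1, 9, 14, 5, 15, 13, 12, 3] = (1 10 14 12 15 3 8)(5 11)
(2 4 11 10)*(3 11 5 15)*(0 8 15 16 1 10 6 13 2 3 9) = (0 8 15 9)(1 10 3 11 6 13 2 4 5 16) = [8, 10, 4, 11, 5, 16, 13, 7, 15, 0, 3, 6, 12, 2, 14, 9, 1]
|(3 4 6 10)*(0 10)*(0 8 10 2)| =10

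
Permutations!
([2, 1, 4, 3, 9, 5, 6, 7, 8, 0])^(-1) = (0 9 4 2)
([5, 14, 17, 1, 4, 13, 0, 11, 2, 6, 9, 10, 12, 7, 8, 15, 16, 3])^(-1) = (0 6 9 10 11 7 13 5)(1 3 17 2 8 14)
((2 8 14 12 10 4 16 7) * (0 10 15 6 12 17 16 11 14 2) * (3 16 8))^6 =(0 8 10 2 4 3 11 16 14 7 17)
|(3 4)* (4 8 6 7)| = 5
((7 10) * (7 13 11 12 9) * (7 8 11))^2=((7 10 13)(8 11 12 9))^2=(7 13 10)(8 12)(9 11)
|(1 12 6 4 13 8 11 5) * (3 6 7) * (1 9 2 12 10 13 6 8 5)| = 22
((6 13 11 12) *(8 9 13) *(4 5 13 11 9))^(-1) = (4 8 6 12 11 9 13 5)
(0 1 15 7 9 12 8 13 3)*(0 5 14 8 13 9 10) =(0 1 15 7 10)(3 5 14 8 9 12 13) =[1, 15, 2, 5, 4, 14, 6, 10, 9, 12, 0, 11, 13, 3, 8, 7]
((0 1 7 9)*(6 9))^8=(0 6 1 9 7)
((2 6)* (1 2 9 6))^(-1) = ((1 2)(6 9))^(-1) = (1 2)(6 9)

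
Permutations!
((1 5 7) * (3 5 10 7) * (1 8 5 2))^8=((1 10 7 8 5 3 2))^8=(1 10 7 8 5 3 2)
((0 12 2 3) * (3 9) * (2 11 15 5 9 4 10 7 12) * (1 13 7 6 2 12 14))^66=(0 15 3 11 9 12 5)(1 7)(2 10)(4 6)(13 14)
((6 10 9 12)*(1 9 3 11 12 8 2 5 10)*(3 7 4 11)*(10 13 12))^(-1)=((1 9 8 2 5 13 12 6)(4 11 10 7))^(-1)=(1 6 12 13 5 2 8 9)(4 7 10 11)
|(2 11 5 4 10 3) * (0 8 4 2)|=15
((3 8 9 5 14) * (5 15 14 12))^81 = ((3 8 9 15 14)(5 12))^81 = (3 8 9 15 14)(5 12)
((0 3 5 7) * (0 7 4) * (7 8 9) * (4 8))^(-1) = (0 4 7 9 8 5 3)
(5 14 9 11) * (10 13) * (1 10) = [0, 10, 2, 3, 4, 14, 6, 7, 8, 11, 13, 5, 12, 1, 9] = (1 10 13)(5 14 9 11)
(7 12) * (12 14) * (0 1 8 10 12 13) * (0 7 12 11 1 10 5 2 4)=(0 10 11 1 8 5 2 4)(7 14 13)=[10, 8, 4, 3, 0, 2, 6, 14, 5, 9, 11, 1, 12, 7, 13]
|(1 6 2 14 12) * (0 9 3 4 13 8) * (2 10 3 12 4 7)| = |(0 9 12 1 6 10 3 7 2 14 4 13 8)| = 13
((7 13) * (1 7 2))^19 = ((1 7 13 2))^19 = (1 2 13 7)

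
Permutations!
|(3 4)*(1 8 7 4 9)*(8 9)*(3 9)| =6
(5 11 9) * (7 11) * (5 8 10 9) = [0, 1, 2, 3, 4, 7, 6, 11, 10, 8, 9, 5] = (5 7 11)(8 10 9)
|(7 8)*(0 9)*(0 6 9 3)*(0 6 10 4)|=|(0 3 6 9 10 4)(7 8)|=6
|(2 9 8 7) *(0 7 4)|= |(0 7 2 9 8 4)|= 6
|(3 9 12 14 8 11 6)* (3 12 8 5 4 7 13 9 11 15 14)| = 8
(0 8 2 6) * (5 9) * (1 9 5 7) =(0 8 2 6)(1 9 7) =[8, 9, 6, 3, 4, 5, 0, 1, 2, 7]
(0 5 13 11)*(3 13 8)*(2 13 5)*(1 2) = [1, 2, 13, 5, 4, 8, 6, 7, 3, 9, 10, 0, 12, 11] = (0 1 2 13 11)(3 5 8)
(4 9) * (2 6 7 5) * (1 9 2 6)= [0, 9, 1, 3, 2, 6, 7, 5, 8, 4]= (1 9 4 2)(5 6 7)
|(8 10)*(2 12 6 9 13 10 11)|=|(2 12 6 9 13 10 8 11)|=8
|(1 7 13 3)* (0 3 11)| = |(0 3 1 7 13 11)| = 6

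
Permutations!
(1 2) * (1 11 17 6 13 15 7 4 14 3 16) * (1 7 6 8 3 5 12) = (1 2 11 17 8 3 16 7 4 14 5 12)(6 13 15) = [0, 2, 11, 16, 14, 12, 13, 4, 3, 9, 10, 17, 1, 15, 5, 6, 7, 8]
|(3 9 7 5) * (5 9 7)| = |(3 7 9 5)| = 4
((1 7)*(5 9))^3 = ((1 7)(5 9))^3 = (1 7)(5 9)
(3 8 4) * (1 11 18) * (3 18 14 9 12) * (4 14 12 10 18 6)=(1 11 12 3 8 14 9 10 18)(4 6)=[0, 11, 2, 8, 6, 5, 4, 7, 14, 10, 18, 12, 3, 13, 9, 15, 16, 17, 1]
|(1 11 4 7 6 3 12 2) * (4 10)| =|(1 11 10 4 7 6 3 12 2)| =9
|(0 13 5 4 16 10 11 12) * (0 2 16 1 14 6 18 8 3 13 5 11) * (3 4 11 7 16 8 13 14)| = |(0 5 11 12 2 8 4 1 3 14 6 18 13 7 16 10)| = 16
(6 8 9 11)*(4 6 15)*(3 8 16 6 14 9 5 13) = (3 8 5 13)(4 14 9 11 15)(6 16) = [0, 1, 2, 8, 14, 13, 16, 7, 5, 11, 10, 15, 12, 3, 9, 4, 6]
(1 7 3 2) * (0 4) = (0 4)(1 7 3 2) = [4, 7, 1, 2, 0, 5, 6, 3]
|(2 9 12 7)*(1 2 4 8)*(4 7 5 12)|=10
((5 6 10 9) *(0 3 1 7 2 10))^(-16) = (0 1 2 9 6 3 7 10 5)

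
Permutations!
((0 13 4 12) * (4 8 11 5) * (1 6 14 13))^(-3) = (0 5 13 1 4 8 6 12 11 14)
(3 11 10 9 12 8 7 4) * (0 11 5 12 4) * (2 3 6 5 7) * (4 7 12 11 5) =(0 5 11 10 9 7)(2 3 12 8)(4 6) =[5, 1, 3, 12, 6, 11, 4, 0, 2, 7, 9, 10, 8]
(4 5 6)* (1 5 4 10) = (1 5 6 10) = [0, 5, 2, 3, 4, 6, 10, 7, 8, 9, 1]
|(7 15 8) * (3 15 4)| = 5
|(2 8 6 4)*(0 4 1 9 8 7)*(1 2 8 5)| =|(0 4 8 6 2 7)(1 9 5)| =6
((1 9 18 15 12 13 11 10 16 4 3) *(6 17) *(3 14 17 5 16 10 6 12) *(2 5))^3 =((1 9 18 15 3)(2 5 16 4 14 17 12 13 11 6))^3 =(1 15 9 3 18)(2 4 12 6 16 17 11 5 14 13)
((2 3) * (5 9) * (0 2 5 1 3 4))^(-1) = ((0 2 4)(1 3 5 9))^(-1) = (0 4 2)(1 9 5 3)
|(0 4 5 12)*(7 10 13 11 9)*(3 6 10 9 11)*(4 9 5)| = |(0 9 7 5 12)(3 6 10 13)| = 20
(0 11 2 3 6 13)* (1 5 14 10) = [11, 5, 3, 6, 4, 14, 13, 7, 8, 9, 1, 2, 12, 0, 10] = (0 11 2 3 6 13)(1 5 14 10)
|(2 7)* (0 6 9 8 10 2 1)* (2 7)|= 7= |(0 6 9 8 10 7 1)|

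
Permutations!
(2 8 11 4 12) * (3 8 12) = (2 12)(3 8 11 4) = [0, 1, 12, 8, 3, 5, 6, 7, 11, 9, 10, 4, 2]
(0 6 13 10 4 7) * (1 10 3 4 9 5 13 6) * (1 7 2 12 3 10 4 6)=(0 7)(1 4 2 12 3 6)(5 13 10 9)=[7, 4, 12, 6, 2, 13, 1, 0, 8, 5, 9, 11, 3, 10]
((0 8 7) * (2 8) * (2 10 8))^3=(0 7 8 10)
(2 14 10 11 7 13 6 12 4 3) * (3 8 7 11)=[0, 1, 14, 2, 8, 5, 12, 13, 7, 9, 3, 11, 4, 6, 10]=(2 14 10 3)(4 8 7 13 6 12)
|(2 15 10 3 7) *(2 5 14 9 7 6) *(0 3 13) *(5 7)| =21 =|(0 3 6 2 15 10 13)(5 14 9)|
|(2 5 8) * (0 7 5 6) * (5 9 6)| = 12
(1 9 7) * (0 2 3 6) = (0 2 3 6)(1 9 7) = [2, 9, 3, 6, 4, 5, 0, 1, 8, 7]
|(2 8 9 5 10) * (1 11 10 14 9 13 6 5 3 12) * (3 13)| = 35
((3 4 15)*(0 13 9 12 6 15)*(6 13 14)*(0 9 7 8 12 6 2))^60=((0 14 2)(3 4 9 6 15)(7 8 12 13))^60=(15)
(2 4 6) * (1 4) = (1 4 6 2) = [0, 4, 1, 3, 6, 5, 2]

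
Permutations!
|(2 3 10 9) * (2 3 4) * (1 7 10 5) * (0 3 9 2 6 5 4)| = |(0 3 4 6 5 1 7 10 2)| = 9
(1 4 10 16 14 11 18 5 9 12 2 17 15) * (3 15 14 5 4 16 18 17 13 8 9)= (1 16 5 3 15)(2 13 8 9 12)(4 10 18)(11 17 14)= [0, 16, 13, 15, 10, 3, 6, 7, 9, 12, 18, 17, 2, 8, 11, 1, 5, 14, 4]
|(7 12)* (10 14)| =|(7 12)(10 14)| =2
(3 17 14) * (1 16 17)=(1 16 17 14 3)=[0, 16, 2, 1, 4, 5, 6, 7, 8, 9, 10, 11, 12, 13, 3, 15, 17, 14]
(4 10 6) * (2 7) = (2 7)(4 10 6) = [0, 1, 7, 3, 10, 5, 4, 2, 8, 9, 6]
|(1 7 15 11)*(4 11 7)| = 6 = |(1 4 11)(7 15)|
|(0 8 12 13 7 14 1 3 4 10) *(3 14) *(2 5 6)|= 24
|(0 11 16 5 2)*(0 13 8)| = 7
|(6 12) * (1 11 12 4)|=5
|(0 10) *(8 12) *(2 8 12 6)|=6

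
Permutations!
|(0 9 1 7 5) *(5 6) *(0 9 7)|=|(0 7 6 5 9 1)|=6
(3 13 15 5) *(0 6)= [6, 1, 2, 13, 4, 3, 0, 7, 8, 9, 10, 11, 12, 15, 14, 5]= (0 6)(3 13 15 5)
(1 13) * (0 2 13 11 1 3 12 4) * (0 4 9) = (0 2 13 3 12 9)(1 11) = [2, 11, 13, 12, 4, 5, 6, 7, 8, 0, 10, 1, 9, 3]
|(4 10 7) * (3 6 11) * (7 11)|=6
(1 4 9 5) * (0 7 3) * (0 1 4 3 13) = (0 7 13)(1 3)(4 9 5) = [7, 3, 2, 1, 9, 4, 6, 13, 8, 5, 10, 11, 12, 0]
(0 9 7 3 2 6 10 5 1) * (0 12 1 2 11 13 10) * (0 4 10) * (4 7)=(0 9 4 10 5 2 6 7 3 11 13)(1 12)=[9, 12, 6, 11, 10, 2, 7, 3, 8, 4, 5, 13, 1, 0]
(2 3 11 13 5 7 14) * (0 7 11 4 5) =(0 7 14 2 3 4 5 11 13) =[7, 1, 3, 4, 5, 11, 6, 14, 8, 9, 10, 13, 12, 0, 2]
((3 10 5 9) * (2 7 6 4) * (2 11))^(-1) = (2 11 4 6 7)(3 9 5 10)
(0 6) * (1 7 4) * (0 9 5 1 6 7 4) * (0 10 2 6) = [7, 4, 6, 3, 0, 1, 9, 10, 8, 5, 2] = (0 7 10 2 6 9 5 1 4)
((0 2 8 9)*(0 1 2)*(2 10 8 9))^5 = (10)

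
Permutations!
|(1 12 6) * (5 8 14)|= 3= |(1 12 6)(5 8 14)|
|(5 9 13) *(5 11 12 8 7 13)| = 10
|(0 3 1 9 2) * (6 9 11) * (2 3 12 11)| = |(0 12 11 6 9 3 1 2)| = 8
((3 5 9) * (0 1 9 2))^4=(0 5 9)(1 2 3)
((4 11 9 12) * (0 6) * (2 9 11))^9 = (0 6)(2 9 12 4)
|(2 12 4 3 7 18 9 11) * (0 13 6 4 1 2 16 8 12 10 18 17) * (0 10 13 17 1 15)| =|(0 17 10 18 9 11 16 8 12 15)(1 2 13 6 4 3 7)| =70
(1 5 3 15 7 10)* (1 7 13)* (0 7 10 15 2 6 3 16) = (0 7 15 13 1 5 16)(2 6 3) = [7, 5, 6, 2, 4, 16, 3, 15, 8, 9, 10, 11, 12, 1, 14, 13, 0]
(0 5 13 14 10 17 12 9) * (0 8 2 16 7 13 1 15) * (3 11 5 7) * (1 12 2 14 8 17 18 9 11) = [7, 15, 16, 1, 4, 12, 6, 13, 14, 17, 18, 5, 11, 8, 10, 0, 3, 2, 9] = (0 7 13 8 14 10 18 9 17 2 16 3 1 15)(5 12 11)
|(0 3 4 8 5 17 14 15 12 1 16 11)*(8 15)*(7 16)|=36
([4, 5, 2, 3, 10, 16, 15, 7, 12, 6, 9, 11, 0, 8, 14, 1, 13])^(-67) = (0 15 8 9 16 4 1 12 6 13 10 5)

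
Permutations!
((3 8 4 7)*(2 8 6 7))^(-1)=((2 8 4)(3 6 7))^(-1)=(2 4 8)(3 7 6)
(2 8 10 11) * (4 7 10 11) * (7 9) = (2 8 11)(4 9 7 10) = [0, 1, 8, 3, 9, 5, 6, 10, 11, 7, 4, 2]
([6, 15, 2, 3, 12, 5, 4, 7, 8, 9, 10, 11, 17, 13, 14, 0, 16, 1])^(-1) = (0 15 1 17 12 4 6)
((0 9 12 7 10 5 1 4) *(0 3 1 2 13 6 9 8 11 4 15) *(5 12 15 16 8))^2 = (0 2 6 15 5 13 9)(1 8 4)(3 16 11)(7 12 10)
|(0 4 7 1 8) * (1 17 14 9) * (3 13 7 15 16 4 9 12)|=|(0 9 1 8)(3 13 7 17 14 12)(4 15 16)|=12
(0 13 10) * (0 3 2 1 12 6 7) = (0 13 10 3 2 1 12 6 7) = [13, 12, 1, 2, 4, 5, 7, 0, 8, 9, 3, 11, 6, 10]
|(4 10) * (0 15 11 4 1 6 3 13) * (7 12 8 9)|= 36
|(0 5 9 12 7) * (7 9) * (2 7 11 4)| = 6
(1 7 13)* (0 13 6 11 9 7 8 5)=(0 13 1 8 5)(6 11 9 7)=[13, 8, 2, 3, 4, 0, 11, 6, 5, 7, 10, 9, 12, 1]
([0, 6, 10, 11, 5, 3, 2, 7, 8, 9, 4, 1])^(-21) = [0, 10, 5, 6, 11, 1, 4, 7, 8, 9, 3, 2]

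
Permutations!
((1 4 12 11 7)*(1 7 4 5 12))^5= (12)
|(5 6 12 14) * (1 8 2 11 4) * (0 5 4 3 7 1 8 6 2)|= |(0 5 2 11 3 7 1 6 12 14 4 8)|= 12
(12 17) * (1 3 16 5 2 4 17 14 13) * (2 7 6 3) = (1 2 4 17 12 14 13)(3 16 5 7 6) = [0, 2, 4, 16, 17, 7, 3, 6, 8, 9, 10, 11, 14, 1, 13, 15, 5, 12]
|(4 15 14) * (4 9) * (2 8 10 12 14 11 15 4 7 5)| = 8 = |(2 8 10 12 14 9 7 5)(11 15)|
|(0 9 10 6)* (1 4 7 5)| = |(0 9 10 6)(1 4 7 5)| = 4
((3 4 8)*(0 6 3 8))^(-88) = (8)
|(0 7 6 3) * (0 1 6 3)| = |(0 7 3 1 6)| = 5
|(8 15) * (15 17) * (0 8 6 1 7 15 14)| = 4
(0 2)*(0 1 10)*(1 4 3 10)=(0 2 4 3 10)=[2, 1, 4, 10, 3, 5, 6, 7, 8, 9, 0]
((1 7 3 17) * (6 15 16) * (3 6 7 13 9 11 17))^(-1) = (1 17 11 9 13)(6 7 16 15)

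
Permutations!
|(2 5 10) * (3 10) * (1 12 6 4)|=|(1 12 6 4)(2 5 3 10)|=4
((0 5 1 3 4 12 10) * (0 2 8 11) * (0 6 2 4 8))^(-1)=((0 5 1 3 8 11 6 2)(4 12 10))^(-1)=(0 2 6 11 8 3 1 5)(4 10 12)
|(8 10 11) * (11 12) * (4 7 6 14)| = 4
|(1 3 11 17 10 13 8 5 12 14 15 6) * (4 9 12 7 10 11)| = 40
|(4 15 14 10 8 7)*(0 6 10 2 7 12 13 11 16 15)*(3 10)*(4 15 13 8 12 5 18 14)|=|(0 6 3 10 12 8 5 18 14 2 7 15 4)(11 16 13)|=39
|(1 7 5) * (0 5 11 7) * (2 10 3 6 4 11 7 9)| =|(0 5 1)(2 10 3 6 4 11 9)| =21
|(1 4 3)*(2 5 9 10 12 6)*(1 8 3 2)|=8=|(1 4 2 5 9 10 12 6)(3 8)|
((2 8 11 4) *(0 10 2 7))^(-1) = (0 7 4 11 8 2 10) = ((0 10 2 8 11 4 7))^(-1)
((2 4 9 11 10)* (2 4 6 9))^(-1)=(2 4 10 11 9 6)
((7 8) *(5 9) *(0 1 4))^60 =((0 1 4)(5 9)(7 8))^60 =(9)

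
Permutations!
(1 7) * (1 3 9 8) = (1 7 3 9 8) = [0, 7, 2, 9, 4, 5, 6, 3, 1, 8]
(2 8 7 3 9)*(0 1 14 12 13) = (0 1 14 12 13)(2 8 7 3 9) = [1, 14, 8, 9, 4, 5, 6, 3, 7, 2, 10, 11, 13, 0, 12]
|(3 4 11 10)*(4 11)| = |(3 11 10)| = 3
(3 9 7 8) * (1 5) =[0, 5, 2, 9, 4, 1, 6, 8, 3, 7] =(1 5)(3 9 7 8)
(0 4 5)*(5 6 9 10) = [4, 1, 2, 3, 6, 0, 9, 7, 8, 10, 5] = (0 4 6 9 10 5)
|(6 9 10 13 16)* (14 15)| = |(6 9 10 13 16)(14 15)| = 10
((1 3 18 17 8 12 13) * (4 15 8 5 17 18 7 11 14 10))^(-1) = (18)(1 13 12 8 15 4 10 14 11 7 3)(5 17)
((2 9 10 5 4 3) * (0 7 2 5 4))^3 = ((0 7 2 9 10 4 3 5))^3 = (0 9 3 7 10 5 2 4)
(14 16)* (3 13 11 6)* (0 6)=(0 6 3 13 11)(14 16)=[6, 1, 2, 13, 4, 5, 3, 7, 8, 9, 10, 0, 12, 11, 16, 15, 14]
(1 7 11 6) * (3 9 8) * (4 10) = (1 7 11 6)(3 9 8)(4 10) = [0, 7, 2, 9, 10, 5, 1, 11, 3, 8, 4, 6]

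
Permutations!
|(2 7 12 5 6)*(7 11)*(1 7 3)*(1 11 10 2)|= 10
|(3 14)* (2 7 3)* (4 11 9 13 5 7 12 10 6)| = 12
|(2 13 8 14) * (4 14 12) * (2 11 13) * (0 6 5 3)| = |(0 6 5 3)(4 14 11 13 8 12)| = 12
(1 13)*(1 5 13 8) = (1 8)(5 13) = [0, 8, 2, 3, 4, 13, 6, 7, 1, 9, 10, 11, 12, 5]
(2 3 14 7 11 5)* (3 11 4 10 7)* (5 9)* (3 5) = (2 11 9 3 14 5)(4 10 7) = [0, 1, 11, 14, 10, 2, 6, 4, 8, 3, 7, 9, 12, 13, 5]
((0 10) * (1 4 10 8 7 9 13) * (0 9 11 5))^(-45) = (13)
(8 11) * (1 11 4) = (1 11 8 4) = [0, 11, 2, 3, 1, 5, 6, 7, 4, 9, 10, 8]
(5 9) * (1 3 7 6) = (1 3 7 6)(5 9) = [0, 3, 2, 7, 4, 9, 1, 6, 8, 5]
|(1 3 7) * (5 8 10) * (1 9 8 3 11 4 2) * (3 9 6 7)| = 4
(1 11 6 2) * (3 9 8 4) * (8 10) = (1 11 6 2)(3 9 10 8 4) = [0, 11, 1, 9, 3, 5, 2, 7, 4, 10, 8, 6]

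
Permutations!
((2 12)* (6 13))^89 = ((2 12)(6 13))^89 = (2 12)(6 13)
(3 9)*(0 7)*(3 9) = [7, 1, 2, 3, 4, 5, 6, 0, 8, 9] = (9)(0 7)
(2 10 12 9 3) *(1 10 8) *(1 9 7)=[0, 10, 8, 2, 4, 5, 6, 1, 9, 3, 12, 11, 7]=(1 10 12 7)(2 8 9 3)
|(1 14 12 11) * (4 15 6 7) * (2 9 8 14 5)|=|(1 5 2 9 8 14 12 11)(4 15 6 7)|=8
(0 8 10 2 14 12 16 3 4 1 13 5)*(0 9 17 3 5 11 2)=(0 8 10)(1 13 11 2 14 12 16 5 9 17 3 4)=[8, 13, 14, 4, 1, 9, 6, 7, 10, 17, 0, 2, 16, 11, 12, 15, 5, 3]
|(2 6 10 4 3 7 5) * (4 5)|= |(2 6 10 5)(3 7 4)|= 12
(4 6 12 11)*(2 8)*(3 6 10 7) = (2 8)(3 6 12 11 4 10 7) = [0, 1, 8, 6, 10, 5, 12, 3, 2, 9, 7, 4, 11]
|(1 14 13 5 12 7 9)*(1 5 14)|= |(5 12 7 9)(13 14)|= 4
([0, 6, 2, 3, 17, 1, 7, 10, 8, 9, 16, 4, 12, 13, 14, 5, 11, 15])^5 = (1 11)(4 6)(5 16)(7 17)(10 15)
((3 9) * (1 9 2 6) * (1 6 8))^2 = (1 3 8 9 2)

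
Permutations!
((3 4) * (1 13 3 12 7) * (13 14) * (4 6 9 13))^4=(1 7 12 4 14)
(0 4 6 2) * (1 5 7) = [4, 5, 0, 3, 6, 7, 2, 1] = (0 4 6 2)(1 5 7)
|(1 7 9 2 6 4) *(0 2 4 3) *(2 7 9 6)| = |(0 7 6 3)(1 9 4)| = 12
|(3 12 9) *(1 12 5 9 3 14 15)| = 7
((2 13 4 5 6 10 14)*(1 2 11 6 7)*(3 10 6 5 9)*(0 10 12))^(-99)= (0 7 9 14 2 12 5 4 10 1 3 11 13)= ((0 10 14 11 5 7 1 2 13 4 9 3 12))^(-99)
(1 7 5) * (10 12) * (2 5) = (1 7 2 5)(10 12) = [0, 7, 5, 3, 4, 1, 6, 2, 8, 9, 12, 11, 10]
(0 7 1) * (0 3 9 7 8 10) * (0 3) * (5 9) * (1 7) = (0 8 10 3 5 9 1) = [8, 0, 2, 5, 4, 9, 6, 7, 10, 1, 3]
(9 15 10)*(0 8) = (0 8)(9 15 10) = [8, 1, 2, 3, 4, 5, 6, 7, 0, 15, 9, 11, 12, 13, 14, 10]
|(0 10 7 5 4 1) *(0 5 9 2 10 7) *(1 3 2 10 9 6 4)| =8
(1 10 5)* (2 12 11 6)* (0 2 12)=(0 2)(1 10 5)(6 12 11)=[2, 10, 0, 3, 4, 1, 12, 7, 8, 9, 5, 6, 11]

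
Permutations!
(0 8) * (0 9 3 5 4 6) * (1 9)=(0 8 1 9 3 5 4 6)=[8, 9, 2, 5, 6, 4, 0, 7, 1, 3]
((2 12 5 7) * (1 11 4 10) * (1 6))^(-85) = (2 7 5 12)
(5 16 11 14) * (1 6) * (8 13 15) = (1 6)(5 16 11 14)(8 13 15) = [0, 6, 2, 3, 4, 16, 1, 7, 13, 9, 10, 14, 12, 15, 5, 8, 11]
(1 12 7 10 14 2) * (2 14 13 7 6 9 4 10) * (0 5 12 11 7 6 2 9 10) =(14)(0 5 12 2 1 11 7 9 4)(6 10 13) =[5, 11, 1, 3, 0, 12, 10, 9, 8, 4, 13, 7, 2, 6, 14]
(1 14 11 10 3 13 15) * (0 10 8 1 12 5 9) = (0 10 3 13 15 12 5 9)(1 14 11 8) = [10, 14, 2, 13, 4, 9, 6, 7, 1, 0, 3, 8, 5, 15, 11, 12]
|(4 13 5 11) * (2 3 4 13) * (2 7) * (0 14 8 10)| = |(0 14 8 10)(2 3 4 7)(5 11 13)| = 12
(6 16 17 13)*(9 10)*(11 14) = (6 16 17 13)(9 10)(11 14) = [0, 1, 2, 3, 4, 5, 16, 7, 8, 10, 9, 14, 12, 6, 11, 15, 17, 13]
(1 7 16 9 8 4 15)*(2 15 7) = (1 2 15)(4 7 16 9 8) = [0, 2, 15, 3, 7, 5, 6, 16, 4, 8, 10, 11, 12, 13, 14, 1, 9]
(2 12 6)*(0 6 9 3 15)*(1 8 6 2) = (0 2 12 9 3 15)(1 8 6) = [2, 8, 12, 15, 4, 5, 1, 7, 6, 3, 10, 11, 9, 13, 14, 0]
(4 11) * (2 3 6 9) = [0, 1, 3, 6, 11, 5, 9, 7, 8, 2, 10, 4] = (2 3 6 9)(4 11)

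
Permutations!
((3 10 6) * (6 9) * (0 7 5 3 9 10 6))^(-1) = (10)(0 9 6 3 5 7)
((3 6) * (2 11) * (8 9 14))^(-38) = (8 9 14)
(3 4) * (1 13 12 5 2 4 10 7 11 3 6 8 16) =(1 13 12 5 2 4 6 8 16)(3 10 7 11) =[0, 13, 4, 10, 6, 2, 8, 11, 16, 9, 7, 3, 5, 12, 14, 15, 1]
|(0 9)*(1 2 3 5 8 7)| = 6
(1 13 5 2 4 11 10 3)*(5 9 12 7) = (1 13 9 12 7 5 2 4 11 10 3) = [0, 13, 4, 1, 11, 2, 6, 5, 8, 12, 3, 10, 7, 9]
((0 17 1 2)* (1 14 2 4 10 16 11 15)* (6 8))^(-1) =(0 2 14 17)(1 15 11 16 10 4)(6 8)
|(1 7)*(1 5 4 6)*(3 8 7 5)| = |(1 5 4 6)(3 8 7)| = 12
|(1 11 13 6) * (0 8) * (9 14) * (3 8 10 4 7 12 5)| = 8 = |(0 10 4 7 12 5 3 8)(1 11 13 6)(9 14)|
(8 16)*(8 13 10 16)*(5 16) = (5 16 13 10) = [0, 1, 2, 3, 4, 16, 6, 7, 8, 9, 5, 11, 12, 10, 14, 15, 13]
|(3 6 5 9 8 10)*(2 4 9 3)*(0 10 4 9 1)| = 21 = |(0 10 2 9 8 4 1)(3 6 5)|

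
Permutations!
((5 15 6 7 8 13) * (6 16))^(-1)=(5 13 8 7 6 16 15)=((5 15 16 6 7 8 13))^(-1)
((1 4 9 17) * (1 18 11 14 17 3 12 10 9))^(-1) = ((1 4)(3 12 10 9)(11 14 17 18))^(-1) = (1 4)(3 9 10 12)(11 18 17 14)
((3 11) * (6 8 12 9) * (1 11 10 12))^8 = (12)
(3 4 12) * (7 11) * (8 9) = (3 4 12)(7 11)(8 9) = [0, 1, 2, 4, 12, 5, 6, 11, 9, 8, 10, 7, 3]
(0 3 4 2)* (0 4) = [3, 1, 4, 0, 2] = (0 3)(2 4)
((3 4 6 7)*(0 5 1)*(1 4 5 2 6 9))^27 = ((0 2 6 7 3 5 4 9 1))^27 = (9)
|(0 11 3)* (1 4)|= 6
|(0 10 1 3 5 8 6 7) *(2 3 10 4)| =|(0 4 2 3 5 8 6 7)(1 10)| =8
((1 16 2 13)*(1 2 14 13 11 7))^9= ((1 16 14 13 2 11 7))^9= (1 14 2 7 16 13 11)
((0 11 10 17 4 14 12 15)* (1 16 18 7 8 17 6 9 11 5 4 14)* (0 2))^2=((0 5 4 1 16 18 7 8 17 14 12 15 2)(6 9 11 10))^2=(0 4 16 7 17 12 2 5 1 18 8 14 15)(6 11)(9 10)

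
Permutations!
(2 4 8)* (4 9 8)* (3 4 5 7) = (2 9 8)(3 4 5 7) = [0, 1, 9, 4, 5, 7, 6, 3, 2, 8]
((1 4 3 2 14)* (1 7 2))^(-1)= ((1 4 3)(2 14 7))^(-1)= (1 3 4)(2 7 14)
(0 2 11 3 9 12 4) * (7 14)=[2, 1, 11, 9, 0, 5, 6, 14, 8, 12, 10, 3, 4, 13, 7]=(0 2 11 3 9 12 4)(7 14)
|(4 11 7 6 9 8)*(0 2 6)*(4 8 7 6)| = 7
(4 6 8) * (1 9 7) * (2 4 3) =(1 9 7)(2 4 6 8 3) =[0, 9, 4, 2, 6, 5, 8, 1, 3, 7]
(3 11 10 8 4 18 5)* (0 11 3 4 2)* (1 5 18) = (18)(0 11 10 8 2)(1 5 4) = [11, 5, 0, 3, 1, 4, 6, 7, 2, 9, 8, 10, 12, 13, 14, 15, 16, 17, 18]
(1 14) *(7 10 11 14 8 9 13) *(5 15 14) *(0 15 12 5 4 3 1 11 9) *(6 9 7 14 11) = (0 15 11 4 3 1 8)(5 12)(6 9 13 14)(7 10) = [15, 8, 2, 1, 3, 12, 9, 10, 0, 13, 7, 4, 5, 14, 6, 11]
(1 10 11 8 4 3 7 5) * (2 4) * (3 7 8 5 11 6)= (1 10 6 3 8 2 4 7 11 5)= [0, 10, 4, 8, 7, 1, 3, 11, 2, 9, 6, 5]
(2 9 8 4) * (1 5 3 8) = (1 5 3 8 4 2 9) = [0, 5, 9, 8, 2, 3, 6, 7, 4, 1]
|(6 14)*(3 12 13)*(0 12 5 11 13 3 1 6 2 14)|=|(0 12 3 5 11 13 1 6)(2 14)|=8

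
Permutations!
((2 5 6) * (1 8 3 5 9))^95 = ((1 8 3 5 6 2 9))^95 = (1 6 8 2 3 9 5)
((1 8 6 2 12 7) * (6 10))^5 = ((1 8 10 6 2 12 7))^5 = (1 12 6 8 7 2 10)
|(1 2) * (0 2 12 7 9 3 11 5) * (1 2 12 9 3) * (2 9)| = 6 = |(0 12 7 3 11 5)(1 2 9)|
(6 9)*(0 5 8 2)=[5, 1, 0, 3, 4, 8, 9, 7, 2, 6]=(0 5 8 2)(6 9)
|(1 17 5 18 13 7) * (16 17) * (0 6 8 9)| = |(0 6 8 9)(1 16 17 5 18 13 7)| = 28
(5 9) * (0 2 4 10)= (0 2 4 10)(5 9)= [2, 1, 4, 3, 10, 9, 6, 7, 8, 5, 0]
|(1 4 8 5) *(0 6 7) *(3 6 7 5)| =6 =|(0 7)(1 4 8 3 6 5)|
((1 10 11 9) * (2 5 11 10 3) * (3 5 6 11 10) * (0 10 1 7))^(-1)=(0 7 9 11 6 2 3 10)(1 5)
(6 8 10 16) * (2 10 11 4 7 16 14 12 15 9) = (2 10 14 12 15 9)(4 7 16 6 8 11) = [0, 1, 10, 3, 7, 5, 8, 16, 11, 2, 14, 4, 15, 13, 12, 9, 6]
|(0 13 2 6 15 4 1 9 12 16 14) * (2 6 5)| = 10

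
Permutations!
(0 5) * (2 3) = (0 5)(2 3) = [5, 1, 3, 2, 4, 0]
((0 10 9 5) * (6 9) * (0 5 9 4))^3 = ((0 10 6 4))^3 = (0 4 6 10)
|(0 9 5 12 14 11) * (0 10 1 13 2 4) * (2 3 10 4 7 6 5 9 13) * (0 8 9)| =|(0 13 3 10 1 2 7 6 5 12 14 11 4 8 9)| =15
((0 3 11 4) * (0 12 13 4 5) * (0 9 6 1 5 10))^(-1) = ((0 3 11 10)(1 5 9 6)(4 12 13))^(-1) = (0 10 11 3)(1 6 9 5)(4 13 12)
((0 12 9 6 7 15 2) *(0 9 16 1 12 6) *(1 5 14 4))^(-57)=(0 15)(1 5)(2 6)(4 16)(7 9)(12 14)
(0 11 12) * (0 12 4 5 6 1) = [11, 0, 2, 3, 5, 6, 1, 7, 8, 9, 10, 4, 12] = (12)(0 11 4 5 6 1)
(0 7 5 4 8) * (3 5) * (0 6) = (0 7 3 5 4 8 6) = [7, 1, 2, 5, 8, 4, 0, 3, 6]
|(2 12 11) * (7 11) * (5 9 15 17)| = |(2 12 7 11)(5 9 15 17)| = 4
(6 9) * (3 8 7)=(3 8 7)(6 9)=[0, 1, 2, 8, 4, 5, 9, 3, 7, 6]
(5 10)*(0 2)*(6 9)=(0 2)(5 10)(6 9)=[2, 1, 0, 3, 4, 10, 9, 7, 8, 6, 5]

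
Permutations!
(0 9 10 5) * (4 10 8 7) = (0 9 8 7 4 10 5) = [9, 1, 2, 3, 10, 0, 6, 4, 7, 8, 5]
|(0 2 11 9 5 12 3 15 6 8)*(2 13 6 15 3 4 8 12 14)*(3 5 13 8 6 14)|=30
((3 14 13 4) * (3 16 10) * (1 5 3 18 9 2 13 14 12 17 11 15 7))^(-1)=(1 7 15 11 17 12 3 5)(2 9 18 10 16 4 13)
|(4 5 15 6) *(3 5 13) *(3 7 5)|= 6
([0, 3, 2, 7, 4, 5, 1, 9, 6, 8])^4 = (1 8 7)(3 6 9)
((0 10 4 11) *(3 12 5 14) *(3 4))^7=((0 10 3 12 5 14 4 11))^7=(0 11 4 14 5 12 3 10)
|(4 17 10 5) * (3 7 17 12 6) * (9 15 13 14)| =|(3 7 17 10 5 4 12 6)(9 15 13 14)| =8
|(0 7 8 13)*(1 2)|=|(0 7 8 13)(1 2)|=4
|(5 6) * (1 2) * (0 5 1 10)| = 6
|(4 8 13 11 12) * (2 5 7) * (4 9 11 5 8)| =15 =|(2 8 13 5 7)(9 11 12)|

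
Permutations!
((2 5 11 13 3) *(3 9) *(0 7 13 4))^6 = (0 5 9)(2 13 4)(3 7 11)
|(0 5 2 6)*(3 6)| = |(0 5 2 3 6)| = 5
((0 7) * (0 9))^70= (0 7 9)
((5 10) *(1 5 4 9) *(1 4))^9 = (10)(4 9)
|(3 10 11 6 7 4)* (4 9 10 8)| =|(3 8 4)(6 7 9 10 11)| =15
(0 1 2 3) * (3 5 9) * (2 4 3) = (0 1 4 3)(2 5 9) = [1, 4, 5, 0, 3, 9, 6, 7, 8, 2]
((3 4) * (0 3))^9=((0 3 4))^9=(4)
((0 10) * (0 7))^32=(0 7 10)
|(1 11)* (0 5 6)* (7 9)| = 6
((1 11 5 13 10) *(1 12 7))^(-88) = ((1 11 5 13 10 12 7))^(-88) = (1 13 7 5 12 11 10)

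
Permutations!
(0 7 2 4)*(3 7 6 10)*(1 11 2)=(0 6 10 3 7 1 11 2 4)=[6, 11, 4, 7, 0, 5, 10, 1, 8, 9, 3, 2]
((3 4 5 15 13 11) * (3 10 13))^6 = ((3 4 5 15)(10 13 11))^6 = (3 5)(4 15)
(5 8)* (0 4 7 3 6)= (0 4 7 3 6)(5 8)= [4, 1, 2, 6, 7, 8, 0, 3, 5]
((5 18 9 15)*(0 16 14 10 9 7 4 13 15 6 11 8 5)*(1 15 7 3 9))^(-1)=((0 16 14 10 1 15)(3 9 6 11 8 5 18)(4 13 7))^(-1)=(0 15 1 10 14 16)(3 18 5 8 11 6 9)(4 7 13)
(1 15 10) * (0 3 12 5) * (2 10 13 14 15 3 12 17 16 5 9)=[12, 3, 10, 17, 4, 0, 6, 7, 8, 2, 1, 11, 9, 14, 15, 13, 5, 16]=(0 12 9 2 10 1 3 17 16 5)(13 14 15)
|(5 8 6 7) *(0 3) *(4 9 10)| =12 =|(0 3)(4 9 10)(5 8 6 7)|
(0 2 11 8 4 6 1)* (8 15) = [2, 0, 11, 3, 6, 5, 1, 7, 4, 9, 10, 15, 12, 13, 14, 8] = (0 2 11 15 8 4 6 1)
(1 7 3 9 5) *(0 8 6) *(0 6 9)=(0 8 9 5 1 7 3)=[8, 7, 2, 0, 4, 1, 6, 3, 9, 5]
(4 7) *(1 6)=[0, 6, 2, 3, 7, 5, 1, 4]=(1 6)(4 7)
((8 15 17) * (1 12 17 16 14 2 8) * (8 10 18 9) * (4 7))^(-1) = (1 17 12)(2 14 16 15 8 9 18 10)(4 7)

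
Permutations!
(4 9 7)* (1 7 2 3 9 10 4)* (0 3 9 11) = (0 3 11)(1 7)(2 9)(4 10) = [3, 7, 9, 11, 10, 5, 6, 1, 8, 2, 4, 0]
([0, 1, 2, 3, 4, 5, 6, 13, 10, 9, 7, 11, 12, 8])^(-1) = (7 10 8 13)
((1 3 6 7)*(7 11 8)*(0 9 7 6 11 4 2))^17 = (0 6 3 9 4 11 7 2 8 1)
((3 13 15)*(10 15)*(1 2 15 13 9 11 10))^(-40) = ((1 2 15 3 9 11 10 13))^(-40) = (15)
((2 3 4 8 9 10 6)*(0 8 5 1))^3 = ((0 8 9 10 6 2 3 4 5 1))^3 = (0 10 3 1 9 2 5 8 6 4)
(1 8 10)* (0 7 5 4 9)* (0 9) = [7, 8, 2, 3, 0, 4, 6, 5, 10, 9, 1] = (0 7 5 4)(1 8 10)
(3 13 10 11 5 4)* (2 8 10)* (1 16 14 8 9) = (1 16 14 8 10 11 5 4 3 13 2 9) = [0, 16, 9, 13, 3, 4, 6, 7, 10, 1, 11, 5, 12, 2, 8, 15, 14]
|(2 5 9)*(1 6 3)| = |(1 6 3)(2 5 9)| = 3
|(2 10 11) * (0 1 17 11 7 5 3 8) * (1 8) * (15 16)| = 8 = |(0 8)(1 17 11 2 10 7 5 3)(15 16)|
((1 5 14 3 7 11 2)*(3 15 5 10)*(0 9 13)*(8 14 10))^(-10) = (15)(0 13 9)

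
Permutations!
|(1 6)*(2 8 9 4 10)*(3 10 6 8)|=15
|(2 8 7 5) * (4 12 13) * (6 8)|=15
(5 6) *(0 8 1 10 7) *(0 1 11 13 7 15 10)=(0 8 11 13 7 1)(5 6)(10 15)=[8, 0, 2, 3, 4, 6, 5, 1, 11, 9, 15, 13, 12, 7, 14, 10]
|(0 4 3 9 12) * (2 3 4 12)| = |(0 12)(2 3 9)| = 6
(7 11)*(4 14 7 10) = [0, 1, 2, 3, 14, 5, 6, 11, 8, 9, 4, 10, 12, 13, 7] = (4 14 7 11 10)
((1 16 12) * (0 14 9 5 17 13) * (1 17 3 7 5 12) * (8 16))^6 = ((0 14 9 12 17 13)(1 8 16)(3 7 5))^6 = (17)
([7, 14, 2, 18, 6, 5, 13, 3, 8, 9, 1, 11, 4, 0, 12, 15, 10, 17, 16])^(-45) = [18, 4, 2, 10, 0, 5, 7, 16, 8, 9, 12, 11, 13, 3, 6, 15, 14, 17, 1]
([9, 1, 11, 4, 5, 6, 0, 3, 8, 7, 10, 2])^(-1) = (0 6 5 4 3 7 9)(2 11)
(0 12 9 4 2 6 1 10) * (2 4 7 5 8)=[12, 10, 6, 3, 4, 8, 1, 5, 2, 7, 0, 11, 9]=(0 12 9 7 5 8 2 6 1 10)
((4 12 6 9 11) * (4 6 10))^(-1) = ((4 12 10)(6 9 11))^(-1) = (4 10 12)(6 11 9)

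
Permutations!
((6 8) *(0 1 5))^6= ((0 1 5)(6 8))^6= (8)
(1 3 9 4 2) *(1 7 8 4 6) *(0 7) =(0 7 8 4 2)(1 3 9 6) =[7, 3, 0, 9, 2, 5, 1, 8, 4, 6]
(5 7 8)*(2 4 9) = (2 4 9)(5 7 8) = [0, 1, 4, 3, 9, 7, 6, 8, 5, 2]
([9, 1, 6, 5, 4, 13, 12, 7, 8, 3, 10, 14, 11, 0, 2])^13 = (0 5 9 13 3)(2 11 6 14 12)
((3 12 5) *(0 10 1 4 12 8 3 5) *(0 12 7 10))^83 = ((12)(1 4 7 10)(3 8))^83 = (12)(1 10 7 4)(3 8)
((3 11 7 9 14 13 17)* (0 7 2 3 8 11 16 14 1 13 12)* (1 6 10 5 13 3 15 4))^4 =(0 10 8 4 14 9 13 2 3)(1 12 6 17 15 16 7 5 11) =((0 7 9 6 10 5 13 17 8 11 2 15 4 1 3 16 14 12))^4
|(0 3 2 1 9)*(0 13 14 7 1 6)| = |(0 3 2 6)(1 9 13 14 7)| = 20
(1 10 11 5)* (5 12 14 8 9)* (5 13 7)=(1 10 11 12 14 8 9 13 7 5)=[0, 10, 2, 3, 4, 1, 6, 5, 9, 13, 11, 12, 14, 7, 8]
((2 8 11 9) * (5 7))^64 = ((2 8 11 9)(5 7))^64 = (11)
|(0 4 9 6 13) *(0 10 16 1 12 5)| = |(0 4 9 6 13 10 16 1 12 5)| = 10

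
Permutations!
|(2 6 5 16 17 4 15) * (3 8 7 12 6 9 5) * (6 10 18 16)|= |(2 9 5 6 3 8 7 12 10 18 16 17 4 15)|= 14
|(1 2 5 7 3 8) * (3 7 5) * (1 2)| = 3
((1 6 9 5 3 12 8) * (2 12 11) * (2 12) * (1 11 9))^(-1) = ((1 6)(3 9 5)(8 11 12))^(-1) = (1 6)(3 5 9)(8 12 11)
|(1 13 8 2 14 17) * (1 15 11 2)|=15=|(1 13 8)(2 14 17 15 11)|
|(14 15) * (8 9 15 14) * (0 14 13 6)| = 12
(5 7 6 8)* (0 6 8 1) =(0 6 1)(5 7 8) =[6, 0, 2, 3, 4, 7, 1, 8, 5]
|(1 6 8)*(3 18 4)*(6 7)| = 12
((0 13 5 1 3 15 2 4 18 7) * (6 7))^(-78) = (0 7 6 18 4 2 15 3 1 5 13) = ((0 13 5 1 3 15 2 4 18 6 7))^(-78)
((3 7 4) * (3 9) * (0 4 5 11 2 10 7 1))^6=(0 4 9 3 1)(2 10 7 5 11)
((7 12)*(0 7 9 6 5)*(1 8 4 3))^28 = (0 6 12)(5 9 7)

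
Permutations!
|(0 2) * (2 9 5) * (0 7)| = |(0 9 5 2 7)| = 5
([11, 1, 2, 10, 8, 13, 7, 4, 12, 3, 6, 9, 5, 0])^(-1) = (0 13 5 12 8 4 7 6 10 3 9 11)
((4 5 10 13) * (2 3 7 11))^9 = (2 3 7 11)(4 5 10 13)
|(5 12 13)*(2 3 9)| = 3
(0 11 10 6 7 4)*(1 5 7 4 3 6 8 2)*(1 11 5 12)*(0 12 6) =(0 5 7 3)(1 6 4 12)(2 11 10 8) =[5, 6, 11, 0, 12, 7, 4, 3, 2, 9, 8, 10, 1]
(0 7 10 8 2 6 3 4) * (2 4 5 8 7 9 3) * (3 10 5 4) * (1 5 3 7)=[9, 5, 6, 4, 0, 8, 2, 3, 7, 10, 1]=(0 9 10 1 5 8 7 3 4)(2 6)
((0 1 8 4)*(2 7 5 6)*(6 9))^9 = (0 1 8 4)(2 6 9 5 7)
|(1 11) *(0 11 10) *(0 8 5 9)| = 7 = |(0 11 1 10 8 5 9)|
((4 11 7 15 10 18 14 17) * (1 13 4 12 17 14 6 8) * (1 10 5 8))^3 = (1 11 5 18 13 7 8 6 4 15 10)(12 17)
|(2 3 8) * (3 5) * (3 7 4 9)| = 7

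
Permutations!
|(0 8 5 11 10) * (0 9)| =6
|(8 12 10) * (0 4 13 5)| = 12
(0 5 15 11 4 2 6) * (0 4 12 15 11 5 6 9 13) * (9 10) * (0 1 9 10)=[6, 9, 0, 3, 2, 11, 4, 7, 8, 13, 10, 12, 15, 1, 14, 5]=(0 6 4 2)(1 9 13)(5 11 12 15)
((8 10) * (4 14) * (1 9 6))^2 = (14)(1 6 9)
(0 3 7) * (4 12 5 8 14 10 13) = (0 3 7)(4 12 5 8 14 10 13) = [3, 1, 2, 7, 12, 8, 6, 0, 14, 9, 13, 11, 5, 4, 10]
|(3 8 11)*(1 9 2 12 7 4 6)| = |(1 9 2 12 7 4 6)(3 8 11)| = 21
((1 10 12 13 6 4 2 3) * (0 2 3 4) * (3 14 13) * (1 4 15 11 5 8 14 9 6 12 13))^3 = (0 11 14 13 4)(1 12 9 2 5)(3 6 15 8 10)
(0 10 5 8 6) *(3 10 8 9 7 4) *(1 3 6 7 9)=(0 8 7 4 6)(1 3 10 5)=[8, 3, 2, 10, 6, 1, 0, 4, 7, 9, 5]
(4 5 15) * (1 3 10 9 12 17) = (1 3 10 9 12 17)(4 5 15) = [0, 3, 2, 10, 5, 15, 6, 7, 8, 12, 9, 11, 17, 13, 14, 4, 16, 1]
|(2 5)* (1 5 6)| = |(1 5 2 6)| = 4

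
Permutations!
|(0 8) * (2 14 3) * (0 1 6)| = 12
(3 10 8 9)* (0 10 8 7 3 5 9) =(0 10 7 3 8)(5 9) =[10, 1, 2, 8, 4, 9, 6, 3, 0, 5, 7]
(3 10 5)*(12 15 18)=(3 10 5)(12 15 18)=[0, 1, 2, 10, 4, 3, 6, 7, 8, 9, 5, 11, 15, 13, 14, 18, 16, 17, 12]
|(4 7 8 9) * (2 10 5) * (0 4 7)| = 6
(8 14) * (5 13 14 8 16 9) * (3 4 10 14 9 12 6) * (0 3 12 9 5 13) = (0 3 4 10 14 16 9 13 5)(6 12) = [3, 1, 2, 4, 10, 0, 12, 7, 8, 13, 14, 11, 6, 5, 16, 15, 9]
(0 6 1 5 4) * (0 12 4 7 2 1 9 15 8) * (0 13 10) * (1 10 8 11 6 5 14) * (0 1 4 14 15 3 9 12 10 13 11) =(0 5 7 2 13 8 11 6 12 14 4 10 1 15)(3 9) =[5, 15, 13, 9, 10, 7, 12, 2, 11, 3, 1, 6, 14, 8, 4, 0]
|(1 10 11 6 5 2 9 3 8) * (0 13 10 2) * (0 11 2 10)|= |(0 13)(1 10 2 9 3 8)(5 11 6)|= 6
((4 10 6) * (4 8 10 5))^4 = (6 8 10)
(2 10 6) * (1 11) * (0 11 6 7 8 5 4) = (0 11 1 6 2 10 7 8 5 4) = [11, 6, 10, 3, 0, 4, 2, 8, 5, 9, 7, 1]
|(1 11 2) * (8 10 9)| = |(1 11 2)(8 10 9)| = 3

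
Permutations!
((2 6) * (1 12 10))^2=(1 10 12)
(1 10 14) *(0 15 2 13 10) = [15, 0, 13, 3, 4, 5, 6, 7, 8, 9, 14, 11, 12, 10, 1, 2] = (0 15 2 13 10 14 1)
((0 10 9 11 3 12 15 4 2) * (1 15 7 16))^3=(0 11 7 15)(1 2 9 12)(3 16 4 10)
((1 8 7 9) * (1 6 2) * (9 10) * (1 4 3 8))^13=(2 10 3 6 7 4 9 8)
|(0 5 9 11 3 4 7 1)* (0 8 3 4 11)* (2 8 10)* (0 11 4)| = 28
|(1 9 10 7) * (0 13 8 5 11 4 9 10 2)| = |(0 13 8 5 11 4 9 2)(1 10 7)| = 24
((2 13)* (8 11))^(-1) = (2 13)(8 11) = ((2 13)(8 11))^(-1)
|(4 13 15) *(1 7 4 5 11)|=7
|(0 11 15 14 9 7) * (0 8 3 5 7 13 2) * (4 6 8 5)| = 28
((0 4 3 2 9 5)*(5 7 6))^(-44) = ((0 4 3 2 9 7 6 5))^(-44) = (0 9)(2 5)(3 6)(4 7)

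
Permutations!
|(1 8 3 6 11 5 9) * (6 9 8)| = 7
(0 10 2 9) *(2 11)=(0 10 11 2 9)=[10, 1, 9, 3, 4, 5, 6, 7, 8, 0, 11, 2]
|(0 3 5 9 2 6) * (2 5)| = |(0 3 2 6)(5 9)| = 4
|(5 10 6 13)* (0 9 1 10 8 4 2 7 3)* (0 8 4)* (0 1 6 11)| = |(0 9 6 13 5 4 2 7 3 8 1 10 11)| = 13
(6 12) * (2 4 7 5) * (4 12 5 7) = (2 12 6 5) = [0, 1, 12, 3, 4, 2, 5, 7, 8, 9, 10, 11, 6]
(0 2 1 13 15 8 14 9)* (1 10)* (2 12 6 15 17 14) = (0 12 6 15 8 2 10 1 13 17 14 9) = [12, 13, 10, 3, 4, 5, 15, 7, 2, 0, 1, 11, 6, 17, 9, 8, 16, 14]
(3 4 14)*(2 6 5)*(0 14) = (0 14 3 4)(2 6 5) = [14, 1, 6, 4, 0, 2, 5, 7, 8, 9, 10, 11, 12, 13, 3]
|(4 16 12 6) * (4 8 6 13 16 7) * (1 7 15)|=12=|(1 7 4 15)(6 8)(12 13 16)|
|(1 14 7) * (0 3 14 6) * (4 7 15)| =8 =|(0 3 14 15 4 7 1 6)|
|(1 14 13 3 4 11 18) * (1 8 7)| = |(1 14 13 3 4 11 18 8 7)| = 9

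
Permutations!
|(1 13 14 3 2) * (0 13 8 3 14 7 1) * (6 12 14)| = 21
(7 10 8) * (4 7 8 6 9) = (4 7 10 6 9) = [0, 1, 2, 3, 7, 5, 9, 10, 8, 4, 6]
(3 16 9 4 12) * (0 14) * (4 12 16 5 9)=(0 14)(3 5 9 12)(4 16)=[14, 1, 2, 5, 16, 9, 6, 7, 8, 12, 10, 11, 3, 13, 0, 15, 4]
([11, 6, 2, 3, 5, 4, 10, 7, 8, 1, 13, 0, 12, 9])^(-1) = (0 11)(1 9 13 10 6)(4 5)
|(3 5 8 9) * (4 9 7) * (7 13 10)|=8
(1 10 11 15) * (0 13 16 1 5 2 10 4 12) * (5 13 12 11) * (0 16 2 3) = (0 12 16 1 4 11 15 13 2 10 5 3) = [12, 4, 10, 0, 11, 3, 6, 7, 8, 9, 5, 15, 16, 2, 14, 13, 1]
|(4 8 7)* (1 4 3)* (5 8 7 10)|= |(1 4 7 3)(5 8 10)|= 12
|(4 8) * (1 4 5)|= 4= |(1 4 8 5)|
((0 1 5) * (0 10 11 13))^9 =(0 10)(1 11)(5 13)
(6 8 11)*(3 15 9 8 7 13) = (3 15 9 8 11 6 7 13) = [0, 1, 2, 15, 4, 5, 7, 13, 11, 8, 10, 6, 12, 3, 14, 9]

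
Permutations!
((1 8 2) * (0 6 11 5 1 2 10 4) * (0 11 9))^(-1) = (0 9 6)(1 5 11 4 10 8) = ((0 6 9)(1 8 10 4 11 5))^(-1)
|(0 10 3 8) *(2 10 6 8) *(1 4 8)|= |(0 6 1 4 8)(2 10 3)|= 15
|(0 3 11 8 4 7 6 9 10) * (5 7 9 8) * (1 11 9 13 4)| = |(0 3 9 10)(1 11 5 7 6 8)(4 13)| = 12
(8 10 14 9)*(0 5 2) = (0 5 2)(8 10 14 9) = [5, 1, 0, 3, 4, 2, 6, 7, 10, 8, 14, 11, 12, 13, 9]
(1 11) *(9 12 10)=[0, 11, 2, 3, 4, 5, 6, 7, 8, 12, 9, 1, 10]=(1 11)(9 12 10)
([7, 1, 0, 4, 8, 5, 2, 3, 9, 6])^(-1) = [2, 1, 6, 7, 3, 5, 9, 0, 4, 8]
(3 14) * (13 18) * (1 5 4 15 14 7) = [0, 5, 2, 7, 15, 4, 6, 1, 8, 9, 10, 11, 12, 18, 3, 14, 16, 17, 13] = (1 5 4 15 14 3 7)(13 18)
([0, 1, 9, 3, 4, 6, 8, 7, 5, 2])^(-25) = (2 9)(5 8 6)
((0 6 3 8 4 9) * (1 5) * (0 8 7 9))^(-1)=((0 6 3 7 9 8 4)(1 5))^(-1)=(0 4 8 9 7 3 6)(1 5)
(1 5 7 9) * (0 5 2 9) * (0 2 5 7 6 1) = [7, 5, 9, 3, 4, 6, 1, 2, 8, 0] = (0 7 2 9)(1 5 6)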